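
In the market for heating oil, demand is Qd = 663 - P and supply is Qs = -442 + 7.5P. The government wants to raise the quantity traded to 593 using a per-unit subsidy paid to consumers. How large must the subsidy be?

At Q = 593, invert demand for the buyer price: Pb = (663 − 593)/1 = 70; invert supply for the seller price: Ps = (593 − (-442))/7.5 = 138.
The subsidy must fill the gap: s = Ps − Pb = 138 − 70 = 68.

Required subsidy s = 68 per unit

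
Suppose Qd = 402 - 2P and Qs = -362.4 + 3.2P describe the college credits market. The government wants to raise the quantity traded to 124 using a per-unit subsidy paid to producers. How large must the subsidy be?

At Q = 124, invert demand for the buyer price: Pb = (402 − 124)/2 = 139; invert supply for the seller price: Ps = (124 − (-362.4))/3.2 = 152.
The subsidy must fill the gap: s = Ps − Pb = 152 − 139 = 13.

Required subsidy s = 13 per unit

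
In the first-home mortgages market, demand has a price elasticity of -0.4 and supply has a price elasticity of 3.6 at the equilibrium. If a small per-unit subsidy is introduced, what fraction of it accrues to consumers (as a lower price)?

For a small subsidy around the equilibrium, the benefit split depends on the relative slopes, which at a point are proportional to the elasticities.
Buyer share = εs/(εs + |εd|) = 3.6/(3.6 + 0.4) = 0.9; seller share = |εd|/(εs + |εd|) = 0.1.

Consumer share = 0.9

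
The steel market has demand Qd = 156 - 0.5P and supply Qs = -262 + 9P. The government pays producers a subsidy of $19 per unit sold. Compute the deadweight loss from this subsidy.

Pre-subsidy: 156 - 0.5P = -262 + 9P gives P* = 44, Q* = 134.
With the subsidy, sellers receive Ps = Pb + 19 for each unit, where Pb is the price buyers pay.
Supply in terms of Pb becomes Qs = -262 + 9(Pb + 19) = -91 + 9Pb. Setting this equal to demand: 156 - 0.5Pb = -91 + 9Pb, so Pb = 26.
Sellers receive Ps = 26 + 19 = 45; Q' = 156 − 0.5·26 = 143.
The subsidy expands output by 143 − 134 = 9 past the efficient level; on those units the gap between marginal cost and willingness to pay runs from 0 up to 19.
DWL = ½ × 19 × 9 = 85.5.

Deadweight loss = $85.5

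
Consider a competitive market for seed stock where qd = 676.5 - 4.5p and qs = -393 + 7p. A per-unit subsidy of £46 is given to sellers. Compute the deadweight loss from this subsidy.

Deadweight loss = £2898

Pre-subsidy: 676.5 - 4.5p = -393 + 7p gives p* = 93, q* = 258.
With the subsidy, sellers receive ps = pb + 46 for each unit, where pb is the price buyers pay.
Supply in terms of pb becomes qs = -393 + 7(pb + 46) = -71 + 7pb. Setting this equal to demand: 676.5 - 4.5pb = -71 + 7pb, so pb = 65.
Sellers receive ps = 65 + 46 = 111; q' = 676.5 − 4.5·65 = 384.
The subsidy expands output by 384 − 258 = 126 past the efficient level; on those units the gap between marginal cost and willingness to pay runs from 0 up to 46.
DWL = ½ × 46 × 126 = 2898.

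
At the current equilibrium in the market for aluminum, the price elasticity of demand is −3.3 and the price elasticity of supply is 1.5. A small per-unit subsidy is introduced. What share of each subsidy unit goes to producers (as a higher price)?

For a small subsidy around the equilibrium, the benefit split depends on the relative slopes, which at a point are proportional to the elasticities.
Buyer share = εs/(εs + |εd|) = 1.5/(1.5 + 3.3) = 0.3125; seller share = |εd|/(εs + |εd|) = 0.6875.
So producers capture 0.6875 of the subsidy.

Producer share = 0.6875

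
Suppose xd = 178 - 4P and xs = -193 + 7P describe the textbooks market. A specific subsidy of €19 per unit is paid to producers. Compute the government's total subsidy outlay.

Pre-subsidy: 178 - 4P = -193 + 7P gives P* = 371/11, x* = 474/11.
With the subsidy, sellers receive Ps = Pb + 19 for each unit, where Pb is the price buyers pay.
Supply in terms of Pb becomes xs = -193 + 7(Pb + 19) = -60 + 7Pb. Setting this equal to demand: 178 - 4Pb = -60 + 7Pb, so Pb = 238/11.
Sellers receive Ps = 238/11 + 19 = 447/11; x' = 178 − 4·(238/11) = 1006/11.
Government outlay = subsidy × quantity = 19 × 1006/11 = 19114/11.

Government cost = 19114/11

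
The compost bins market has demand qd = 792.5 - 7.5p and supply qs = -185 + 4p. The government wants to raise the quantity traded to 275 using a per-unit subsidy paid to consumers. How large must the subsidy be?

At q = 275, invert demand for the buyer price: pb = (792.5 − 275)/7.5 = 69; invert supply for the seller price: ps = (275 − (-185))/4 = 115.
The subsidy must fill the gap: s = ps − pb = 115 − 69 = 46.

Required subsidy s = 46 per unit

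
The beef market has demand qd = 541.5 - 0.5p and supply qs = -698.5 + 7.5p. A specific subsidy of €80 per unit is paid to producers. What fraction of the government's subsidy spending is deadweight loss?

Pre-subsidy: 541.5 - 0.5p = -698.5 + 7.5p gives p* = 155, q* = 464.
With the subsidy, sellers receive ps = pb + 80 for each unit, where pb is the price buyers pay.
Supply in terms of pb becomes qs = -698.5 + 7.5(pb + 80) = -98.5 + 7.5pb. Setting this equal to demand: 541.5 - 0.5pb = -98.5 + 7.5pb, so pb = 80.
Sellers receive ps = 80 + 80 = 160; q' = 541.5 − 0.5·80 = 501.5.
ΔCS = ½(464 + 501.5)(155 − 80) = 36206.25; ΔPS = ½(464 + 501.5)(160 − 155) = 2413.75.
Government spending = 80 × 501.5 = 40120.
DWL = ½ × 80 × (501.5 − 464) = 1500; fraction = 1500 / 40120 = 75/2006.

DWL / government spending = 75/2006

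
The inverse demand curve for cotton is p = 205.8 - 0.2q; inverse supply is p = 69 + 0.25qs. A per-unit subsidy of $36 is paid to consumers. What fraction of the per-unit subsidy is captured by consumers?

Consumer share = 4/9

Pre-subsidy: 205.8 - 0.2q = 69 + 0.25q gives q* = 304 and p* = 145.
With the rebate, buyers effectively pay pb = ps − 36, where ps is the price sellers receive.
On the curves, pb = 205.8 - 0.2q and ps = 69 + 0.25q; the wedge ps − pb = 36 gives 69 + 0.25q − (205.8 - 0.2q) = 36, so q' = 384.
Then pb = 205.8 − 0.2·384 = 129 and ps = 69 + 0.25·384 = 165.
Buyers' price falls by p* − pb = 145 − 129 = 16; sellers' price rises by ps − p* = 165 − 145 = 20.
So consumers capture 16/36 = 4/9 of each unit of subsidy.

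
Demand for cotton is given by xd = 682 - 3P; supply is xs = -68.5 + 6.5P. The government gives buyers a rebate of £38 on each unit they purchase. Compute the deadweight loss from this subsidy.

Deadweight loss = £1482

Pre-subsidy: 682 - 3P = -68.5 + 6.5P gives P* = 79, x* = 445.
With the rebate, buyers effectively pay Pb = Ps − 38, where Ps is the price sellers receive.
Demand in terms of Ps becomes xd = 682 − 3(Ps − 38) = 796 - 3Ps. Setting this equal to supply: 796 - 3Ps = -68.5 + 6.5Ps, so Ps = 91.
Buyers pay Pb = 91 − 38 = 53; x' = -68.5 + 6.5·91 = 523.
The subsidy expands output by 523 − 445 = 78 past the efficient level; on those units the gap between marginal cost and willingness to pay runs from 0 up to 38.
DWL = ½ × 38 × 78 = 1482.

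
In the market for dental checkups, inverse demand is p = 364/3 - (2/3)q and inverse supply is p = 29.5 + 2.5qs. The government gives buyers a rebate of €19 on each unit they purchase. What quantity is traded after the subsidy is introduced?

q' = 35

Pre-subsidy: 364/3 - (2/3)q = 29.5 + 2.5q gives q* = 29 and p* = 102.
With the rebate, buyers effectively pay pb = ps − 19, where ps is the price sellers receive.
On the curves, pb = 364/3 - (2/3)q and ps = 29.5 + 2.5q; the wedge ps − pb = 19 gives 29.5 + 2.5q − (364/3 - (2/3)q) = 19, so q' = 35.
Then pb = 364/3 − (2/3)·35 = 98 and ps = 29.5 + 2.5·35 = 117.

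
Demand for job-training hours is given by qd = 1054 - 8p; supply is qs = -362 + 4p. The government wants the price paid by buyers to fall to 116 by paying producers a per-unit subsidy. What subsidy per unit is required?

At a buyer price of 116, quantity demanded is 1054 − 8·116 = 126.
Sellers supply 126 only when they receive ps with -362 + 4·ps = 126, i.e. ps = 122.
s = ps − pb = 122 − 116 = 6.

Required subsidy s = 6 per unit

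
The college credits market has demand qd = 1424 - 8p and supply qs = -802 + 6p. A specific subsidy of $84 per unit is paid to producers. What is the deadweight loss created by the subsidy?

Deadweight loss = $12096

Pre-subsidy: 1424 - 8p = -802 + 6p gives p* = 159, q* = 152.
With the subsidy, sellers receive ps = pb + 84 for each unit, where pb is the price buyers pay.
Supply in terms of pb becomes qs = -802 + 6(pb + 84) = -298 + 6pb. Setting this equal to demand: 1424 - 8pb = -298 + 6pb, so pb = 123.
Sellers receive ps = 123 + 84 = 207; q' = 1424 − 8·123 = 440.
The subsidy expands output by 440 − 152 = 288 past the efficient level; on those units the gap between marginal cost and willingness to pay runs from 0 up to 84.
DWL = ½ × 84 × 288 = 12096.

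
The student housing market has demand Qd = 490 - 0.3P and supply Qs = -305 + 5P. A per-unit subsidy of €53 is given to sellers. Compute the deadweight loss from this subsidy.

Pre-subsidy: 490 - 0.3P = -305 + 5P gives P* = 150, Q* = 445.
With the subsidy, sellers receive Ps = Pb + 53 for each unit, where Pb is the price buyers pay.
Supply in terms of Pb becomes Qs = -305 + 5(Pb + 53) = -40 + 5Pb. Setting this equal to demand: 490 - 0.3Pb = -40 + 5Pb, so Pb = 100.
Sellers receive Ps = 100 + 53 = 153; Q' = 490 − 0.3·100 = 460.
The subsidy expands output by 460 − 445 = 15 past the efficient level; on those units the gap between marginal cost and willingness to pay runs from 0 up to 53.
DWL = ½ × 53 × 15 = 397.5.

Deadweight loss = €397.5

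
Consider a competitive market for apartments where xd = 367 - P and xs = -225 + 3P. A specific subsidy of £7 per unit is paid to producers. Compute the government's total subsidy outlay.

Government cost = £1569.75

Pre-subsidy: 367 - P = -225 + 3P gives P* = 148, x* = 219.
With the subsidy, sellers receive Ps = Pb + 7 for each unit, where Pb is the price buyers pay.
Supply in terms of Pb becomes xs = -225 + 3(Pb + 7) = -204 + 3Pb. Setting this equal to demand: 367 - Pb = -204 + 3Pb, so Pb = 142.75.
Sellers receive Ps = 142.75 + 7 = 149.75; x' = 367 − 1·142.75 = 224.25.
Government outlay = subsidy × quantity = 7 × 224.25 = 1569.75.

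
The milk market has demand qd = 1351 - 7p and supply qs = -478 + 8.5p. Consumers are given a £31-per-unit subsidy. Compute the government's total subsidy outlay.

Government cost = £19964

Pre-subsidy: 1351 - 7p = -478 + 8.5p gives p* = 118, q* = 525.
With the rebate, buyers effectively pay pb = ps − 31, where ps is the price sellers receive.
Demand in terms of ps becomes qd = 1351 − 7(ps − 31) = 1568 - 7ps. Setting this equal to supply: 1568 - 7ps = -478 + 8.5ps, so ps = 132.
Buyers pay pb = 132 − 31 = 101; q' = -478 + 8.5·132 = 644.
Government outlay = subsidy × quantity = 31 × 644 = 19964.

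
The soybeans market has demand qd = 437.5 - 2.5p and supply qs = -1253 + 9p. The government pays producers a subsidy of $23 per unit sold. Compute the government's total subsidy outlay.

Government cost = $2645

Pre-subsidy: 437.5 - 2.5p = -1253 + 9p gives p* = 147, q* = 70.
With the subsidy, sellers receive ps = pb + 23 for each unit, where pb is the price buyers pay.
Supply in terms of pb becomes qs = -1253 + 9(pb + 23) = -1046 + 9pb. Setting this equal to demand: 437.5 - 2.5pb = -1046 + 9pb, so pb = 129.
Sellers receive ps = 129 + 23 = 152; q' = 437.5 − 2.5·129 = 115.
Government outlay = subsidy × quantity = 23 × 115 = 2645.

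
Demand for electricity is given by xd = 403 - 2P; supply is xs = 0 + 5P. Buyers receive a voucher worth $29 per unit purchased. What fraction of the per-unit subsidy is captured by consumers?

Pre-subsidy: 403 - 2P = 0 + 5P gives P* = 403/7, x* = 2015/7.
With the rebate, buyers effectively pay Pb = Ps − 29, where Ps is the price sellers receive.
Demand in terms of Ps becomes xd = 403 − 2(Ps − 29) = 461 - 2Ps. Setting this equal to supply: 461 - 2Ps = 0 + 5Ps, so Ps = 461/7.
Buyers pay Pb = 461/7 − 29 = 258/7; x' = 0 + 5·(461/7) = 2305/7.
Buyers' price falls by P* − Pb = 403/7 − 258/7 = 145/7; sellers' price rises by Ps − P* = 461/7 − 403/7 = 58/7.
So consumers capture (145/7)/29 = 5/7 of each unit of subsidy.

Consumer share = 5/7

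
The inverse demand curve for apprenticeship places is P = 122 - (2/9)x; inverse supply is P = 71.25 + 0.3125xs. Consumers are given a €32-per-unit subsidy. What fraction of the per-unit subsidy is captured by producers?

Pre-subsidy: 122 - (2/9)x = 71.25 + 0.3125x gives x* = 1044/11 and P* = 1110/11.
With the rebate, buyers effectively pay Pb = Ps − 32, where Ps is the price sellers receive.
On the curves, Pb = 122 - (2/9)x and Ps = 71.25 + 0.3125x; the wedge Ps − Pb = 32 gives 71.25 + 0.3125x − (122 - (2/9)x) = 32, so x' = 11916/77.
Then Pb = 122 − (2/9)·(11916/77) = 6746/77 and Ps = 71.25 + 0.3125·(11916/77) = 9210/77.
Buyers' price falls by P* − Pb = 1110/11 − 6746/77 = 1024/77; sellers' price rises by Ps − P* = 9210/77 − 1110/11 = 1440/77.
So producers capture (1440/77)/32 = 45/77 of each unit of subsidy.

Producer share = 45/77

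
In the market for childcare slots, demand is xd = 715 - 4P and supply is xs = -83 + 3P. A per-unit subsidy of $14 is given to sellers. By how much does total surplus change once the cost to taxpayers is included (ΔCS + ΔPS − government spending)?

Net change in total surplus = -$168

Pre-subsidy: 715 - 4P = -83 + 3P gives P* = 114, x* = 259.
With the subsidy, sellers receive Ps = Pb + 14 for each unit, where Pb is the price buyers pay.
Supply in terms of Pb becomes xs = -83 + 3(Pb + 14) = -41 + 3Pb. Setting this equal to demand: 715 - 4Pb = -41 + 3Pb, so Pb = 108.
Sellers receive Ps = 108 + 14 = 122; x' = 715 − 4·108 = 283.
ΔCS = ½(259 + 283)(114 − 108) = 1626; ΔPS = ½(259 + 283)(122 − 114) = 2168.
Government spending = 14 × 283 = 3962.
Net change = 1626 + 2168 − 3962 = -168. The loss equals the DWL triangle ½·14·24.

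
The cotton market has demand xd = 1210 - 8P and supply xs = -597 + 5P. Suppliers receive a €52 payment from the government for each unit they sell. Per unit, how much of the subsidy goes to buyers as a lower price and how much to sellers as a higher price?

Pre-subsidy: 1210 - 8P = -597 + 5P gives P* = 139, x* = 98.
With the subsidy, sellers receive Ps = Pb + 52 for each unit, where Pb is the price buyers pay.
Supply in terms of Pb becomes xs = -597 + 5(Pb + 52) = -337 + 5Pb. Setting this equal to demand: 1210 - 8Pb = -337 + 5Pb, so Pb = 119.
Sellers receive Ps = 119 + 52 = 171; x' = 1210 − 8·119 = 258.
Buyers' price falls by P* − Pb = 139 − 119 = 20; sellers' price rises by Ps − P* = 171 − 139 = 32.

Buyers gain €20 per unit; sellers gain €32 per unit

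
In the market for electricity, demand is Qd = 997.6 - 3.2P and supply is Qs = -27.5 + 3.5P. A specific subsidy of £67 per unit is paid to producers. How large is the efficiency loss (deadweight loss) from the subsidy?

Deadweight loss = £3752

Pre-subsidy: 997.6 - 3.2P = -27.5 + 3.5P gives P* = 153, Q* = 508.
With the subsidy, sellers receive Ps = Pb + 67 for each unit, where Pb is the price buyers pay.
Supply in terms of Pb becomes Qs = -27.5 + 3.5(Pb + 67) = 207 + 3.5Pb. Setting this equal to demand: 997.6 - 3.2Pb = 207 + 3.5Pb, so Pb = 118.
Sellers receive Ps = 118 + 67 = 185; Q' = 997.6 − 3.2·118 = 620.
The subsidy expands output by 620 − 508 = 112 past the efficient level; on those units the gap between marginal cost and willingness to pay runs from 0 up to 67.
DWL = ½ × 67 × 112 = 3752.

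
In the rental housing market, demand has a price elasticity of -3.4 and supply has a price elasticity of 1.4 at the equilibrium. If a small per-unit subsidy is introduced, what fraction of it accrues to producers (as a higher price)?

For a small subsidy around the equilibrium, the benefit split depends on the relative slopes, which at a point are proportional to the elasticities.
Buyer share = εs/(εs + |εd|) = 1.4/(1.4 + 3.4) = 7/24; seller share = |εd|/(εs + |εd|) = 17/24.
So producers capture 17/24 of the subsidy.

Producer share = 17/24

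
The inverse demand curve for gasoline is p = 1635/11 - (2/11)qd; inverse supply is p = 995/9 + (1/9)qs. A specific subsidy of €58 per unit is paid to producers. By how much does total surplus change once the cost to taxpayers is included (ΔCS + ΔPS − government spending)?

Pre-subsidy: 1635/11 - (2/11)q = 995/9 + (1/9)q gives q* = 130 and p* = 125.
With the subsidy, sellers receive ps = pb + 58 for each unit, where pb is the price buyers pay.
On the curves, pb = 1635/11 - (2/11)q and ps = 995/9 + (1/9)q; the wedge ps − pb = 58 gives 995/9 + (1/9)q − (1635/11 - (2/11)q) = 58, so q' = 328.
Then pb = 1635/11 − (2/11)·328 = 89 and ps = 995/9 + (1/9)·328 = 147.
ΔCS = ½(130 + 328)(125 − 89) = 8244; ΔPS = ½(130 + 328)(147 − 125) = 5038.
Government spending = 58 × 328 = 19024.
Net change = 8244 + 5038 − 19024 = -5742. The loss equals the DWL triangle ½·58·198.

Net change in total surplus = -€5742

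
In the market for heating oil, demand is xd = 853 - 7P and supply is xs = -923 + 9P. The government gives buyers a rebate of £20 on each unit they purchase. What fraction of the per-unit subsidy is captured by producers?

Producer share = 0.4375

Pre-subsidy: 853 - 7P = -923 + 9P gives P* = 111, x* = 76.
With the rebate, buyers effectively pay Pb = Ps − 20, where Ps is the price sellers receive.
Demand in terms of Ps becomes xd = 853 − 7(Ps − 20) = 993 - 7Ps. Setting this equal to supply: 993 - 7Ps = -923 + 9Ps, so Ps = 119.75.
Buyers pay Pb = 119.75 − 20 = 99.75; x' = -923 + 9·119.75 = 154.75.
Buyers' price falls by P* − Pb = 111 − 99.75 = 11.25; sellers' price rises by Ps − P* = 119.75 − 111 = 8.75.
So producers capture 8.75/20 = 0.4375 of each unit of subsidy.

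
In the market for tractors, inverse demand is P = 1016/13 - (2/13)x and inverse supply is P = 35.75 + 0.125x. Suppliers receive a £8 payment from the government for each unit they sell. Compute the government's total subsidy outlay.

Pre-subsidy: 1016/13 - (2/13)x = 35.75 + 0.125x gives x* = 4410/29 and P* = 1588/29.
With the subsidy, sellers receive Ps = Pb + 8 for each unit, where Pb is the price buyers pay.
On the curves, Pb = 1016/13 - (2/13)x and Ps = 35.75 + 0.125x; the wedge Ps − Pb = 8 gives 35.75 + 0.125x − (1016/13 - (2/13)x) = 8, so x' = 5242/29.
Then Pb = 1016/13 − (2/13)·(5242/29) = 1460/29 and Ps = 35.75 + 0.125·(5242/29) = 1692/29.
Government outlay = subsidy × quantity = 8 × 5242/29 = 41936/29.

Government cost = 41936/29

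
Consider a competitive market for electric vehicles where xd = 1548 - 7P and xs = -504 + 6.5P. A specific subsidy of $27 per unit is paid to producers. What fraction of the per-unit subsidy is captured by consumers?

Consumer share = 13/27

Pre-subsidy: 1548 - 7P = -504 + 6.5P gives P* = 152, x* = 484.
With the subsidy, sellers receive Ps = Pb + 27 for each unit, where Pb is the price buyers pay.
Supply in terms of Pb becomes xs = -504 + 6.5(Pb + 27) = -328.5 + 6.5Pb. Setting this equal to demand: 1548 - 7Pb = -328.5 + 6.5Pb, so Pb = 139.
Sellers receive Ps = 139 + 27 = 166; x' = 1548 − 7·139 = 575.
Buyers' price falls by P* − Pb = 152 − 139 = 13; sellers' price rises by Ps − P* = 166 − 152 = 14.
So consumers capture 13/27 = 13/27 of each unit of subsidy.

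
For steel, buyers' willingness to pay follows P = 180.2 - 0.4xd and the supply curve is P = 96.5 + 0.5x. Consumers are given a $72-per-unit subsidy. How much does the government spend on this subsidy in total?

Pre-subsidy: 180.2 - 0.4x = 96.5 + 0.5x gives x* = 93 and P* = 143.
With the rebate, buyers effectively pay Pb = Ps − 72, where Ps is the price sellers receive.
On the curves, Pb = 180.2 - 0.4x and Ps = 96.5 + 0.5x; the wedge Ps − Pb = 72 gives 96.5 + 0.5x − (180.2 - 0.4x) = 72, so x' = 173.
Then Pb = 180.2 − 0.4·173 = 111 and Ps = 96.5 + 0.5·173 = 183.
Government outlay = subsidy × quantity = 72 × 173 = 12456.

Government cost = $12456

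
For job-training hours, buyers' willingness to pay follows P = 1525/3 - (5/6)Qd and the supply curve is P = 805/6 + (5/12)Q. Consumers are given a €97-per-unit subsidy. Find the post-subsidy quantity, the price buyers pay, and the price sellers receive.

Q' = 5654/15; buyers pay 1748/9; sellers receive 2621/9

Pre-subsidy: 1525/3 - (5/6)Q = 805/6 + (5/12)Q gives Q* = 898/3 and P* = 2330/9.
With the rebate, buyers effectively pay Pb = Ps − 97, where Ps is the price sellers receive.
On the curves, Pb = 1525/3 - (5/6)Q and Ps = 805/6 + (5/12)Q; the wedge Ps − Pb = 97 gives 805/6 + (5/12)Q − (1525/3 - (5/6)Q) = 97, so Q' = 5654/15.
Then Pb = 1525/3 − (5/6)·(5654/15) = 1748/9 and Ps = 805/6 + (5/12)·(5654/15) = 2621/9.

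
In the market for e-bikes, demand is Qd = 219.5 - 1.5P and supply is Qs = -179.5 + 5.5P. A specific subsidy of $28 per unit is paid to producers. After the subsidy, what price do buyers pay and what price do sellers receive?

Buyers pay $35; sellers receive $63

Pre-subsidy: 219.5 - 1.5P = -179.5 + 5.5P gives P* = 57, Q* = 134.
With the subsidy, sellers receive Ps = Pb + 28 for each unit, where Pb is the price buyers pay.
Supply in terms of Pb becomes Qs = -179.5 + 5.5(Pb + 28) = -25.5 + 5.5Pb. Setting this equal to demand: 219.5 - 1.5Pb = -25.5 + 5.5Pb, so Pb = 35.
Sellers receive Ps = 35 + 28 = 63; Q' = 219.5 − 1.5·35 = 167.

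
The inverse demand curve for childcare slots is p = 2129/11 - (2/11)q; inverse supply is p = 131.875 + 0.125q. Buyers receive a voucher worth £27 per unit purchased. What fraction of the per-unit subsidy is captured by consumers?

Consumer share = 16/27

Pre-subsidy: 2129/11 - (2/11)q = 131.875 + 0.125q gives q* = 201 and p* = 157.
With the rebate, buyers effectively pay pb = ps − 27, where ps is the price sellers receive.
On the curves, pb = 2129/11 - (2/11)q and ps = 131.875 + 0.125q; the wedge ps − pb = 27 gives 131.875 + 0.125q − (2129/11 - (2/11)q) = 27, so q' = 289.
Then pb = 2129/11 − (2/11)·289 = 141 and ps = 131.875 + 0.125·289 = 168.
Buyers' price falls by p* − pb = 157 − 141 = 16; sellers' price rises by ps − p* = 168 − 157 = 11.
So consumers capture 16/27 = 16/27 of each unit of subsidy.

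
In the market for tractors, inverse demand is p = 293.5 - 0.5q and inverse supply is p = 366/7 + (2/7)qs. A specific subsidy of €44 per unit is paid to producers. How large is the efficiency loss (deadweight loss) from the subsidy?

Deadweight loss = €1232

Pre-subsidy: 293.5 - 0.5q = 366/7 + (2/7)q gives q* = 307 and p* = 140.
With the subsidy, sellers receive ps = pb + 44 for each unit, where pb is the price buyers pay.
On the curves, pb = 293.5 - 0.5q and ps = 366/7 + (2/7)q; the wedge ps − pb = 44 gives 366/7 + (2/7)q − (293.5 - 0.5q) = 44, so q' = 363.
Then pb = 293.5 − 0.5·363 = 112 and ps = 366/7 + (2/7)·363 = 156.
The subsidy expands output by 363 − 307 = 56 past the efficient level; on those units the gap between marginal cost and willingness to pay runs from 0 up to 44.
DWL = ½ × 44 × 56 = 1232.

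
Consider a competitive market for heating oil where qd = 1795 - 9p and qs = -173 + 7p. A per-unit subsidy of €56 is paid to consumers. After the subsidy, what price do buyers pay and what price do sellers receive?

Buyers pay €98.5; sellers receive €154.5

Pre-subsidy: 1795 - 9p = -173 + 7p gives p* = 123, q* = 688.
With the rebate, buyers effectively pay pb = ps − 56, where ps is the price sellers receive.
Demand in terms of ps becomes qd = 1795 − 9(ps − 56) = 2299 - 9ps. Setting this equal to supply: 2299 - 9ps = -173 + 7ps, so ps = 154.5.
Buyers pay pb = 154.5 − 56 = 98.5; q' = -173 + 7·154.5 = 908.5.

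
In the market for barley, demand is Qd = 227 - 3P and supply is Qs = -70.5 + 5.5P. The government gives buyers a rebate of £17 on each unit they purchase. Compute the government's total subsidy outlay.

Government cost = £2635

Pre-subsidy: 227 - 3P = -70.5 + 5.5P gives P* = 35, Q* = 122.
With the rebate, buyers effectively pay Pb = Ps − 17, where Ps is the price sellers receive.
Demand in terms of Ps becomes Qd = 227 − 3(Ps − 17) = 278 - 3Ps. Setting this equal to supply: 278 - 3Ps = -70.5 + 5.5Ps, so Ps = 41.
Buyers pay Pb = 41 − 17 = 24; Q' = -70.5 + 5.5·41 = 155.
Government outlay = subsidy × quantity = 17 × 155 = 2635.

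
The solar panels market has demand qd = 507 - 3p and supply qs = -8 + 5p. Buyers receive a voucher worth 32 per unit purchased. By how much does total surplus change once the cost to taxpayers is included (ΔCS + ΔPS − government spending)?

Net change in total surplus = -960

Pre-subsidy: 507 - 3p = -8 + 5p gives p* = 64.375, q* = 313.875.
With the rebate, buyers effectively pay pb = ps − 32, where ps is the price sellers receive.
Demand in terms of ps becomes qd = 507 − 3(ps − 32) = 603 - 3ps. Setting this equal to supply: 603 - 3ps = -8 + 5ps, so ps = 76.375.
Buyers pay pb = 76.375 − 32 = 44.375; q' = -8 + 5·76.375 = 373.875.
ΔCS = ½(313.875 + 373.875)(64.375 − 44.375) = 6877.5; ΔPS = ½(313.875 + 373.875)(76.375 − 64.375) = 4126.5.
Government spending = 32 × 373.875 = 11964.
Net change = 6877.5 + 4126.5 − 11964 = -960. The loss equals the DWL triangle ½·32·60.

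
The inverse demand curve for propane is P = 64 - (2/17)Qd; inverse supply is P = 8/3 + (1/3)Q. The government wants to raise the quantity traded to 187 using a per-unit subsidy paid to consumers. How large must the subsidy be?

Required subsidy s = 23 per unit

At Q = 187, from the demand curve buyers pay Pb = 64 − (2/17)·187 = 42; from the supply curve sellers need Ps = 8/3 + (1/3)·187 = 65.
The subsidy must fill the gap: s = Ps − Pb = 65 − 42 = 23.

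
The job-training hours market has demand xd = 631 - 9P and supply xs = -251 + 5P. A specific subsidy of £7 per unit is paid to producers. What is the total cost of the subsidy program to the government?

Government cost = £605.5

Pre-subsidy: 631 - 9P = -251 + 5P gives P* = 63, x* = 64.
With the subsidy, sellers receive Ps = Pb + 7 for each unit, where Pb is the price buyers pay.
Supply in terms of Pb becomes xs = -251 + 5(Pb + 7) = -216 + 5Pb. Setting this equal to demand: 631 - 9Pb = -216 + 5Pb, so Pb = 60.5.
Sellers receive Ps = 60.5 + 7 = 67.5; x' = 631 − 9·60.5 = 86.5.
Government outlay = subsidy × quantity = 7 × 86.5 = 605.5.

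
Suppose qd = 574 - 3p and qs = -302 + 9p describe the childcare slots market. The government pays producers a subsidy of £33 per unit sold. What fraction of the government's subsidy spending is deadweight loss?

DWL / government spending = 297/3434

Pre-subsidy: 574 - 3p = -302 + 9p gives p* = 73, q* = 355.
With the subsidy, sellers receive ps = pb + 33 for each unit, where pb is the price buyers pay.
Supply in terms of pb becomes qs = -302 + 9(pb + 33) = -5 + 9pb. Setting this equal to demand: 574 - 3pb = -5 + 9pb, so pb = 48.25.
Sellers receive ps = 48.25 + 33 = 81.25; q' = 574 − 3·48.25 = 429.25.
ΔCS = ½(355 + 429.25)(73 − 48.25) = 9705.09375; ΔPS = ½(355 + 429.25)(81.25 − 73) = 3235.03125.
Government spending = 33 × 429.25 = 14165.25.
DWL = ½ × 33 × (429.25 − 355) = 1225.125; fraction = 1225.125 / 14165.25 = 297/3434.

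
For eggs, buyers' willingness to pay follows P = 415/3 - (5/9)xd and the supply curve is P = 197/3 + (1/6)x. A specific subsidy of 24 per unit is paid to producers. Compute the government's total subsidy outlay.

Government cost = 41760/13

Pre-subsidy: 415/3 - (5/9)x = 197/3 + (1/6)x gives x* = 1308/13 and P* = 3215/39.
With the subsidy, sellers receive Ps = Pb + 24 for each unit, where Pb is the price buyers pay.
On the curves, Pb = 415/3 - (5/9)x and Ps = 197/3 + (1/6)x; the wedge Ps − Pb = 24 gives 197/3 + (1/6)x − (415/3 - (5/9)x) = 24, so x' = 1740/13.
Then Pb = 415/3 − (5/9)·(1740/13) = 2495/39 and Ps = 197/3 + (1/6)·(1740/13) = 3431/39.
Government outlay = subsidy × quantity = 24 × 1740/13 = 41760/13.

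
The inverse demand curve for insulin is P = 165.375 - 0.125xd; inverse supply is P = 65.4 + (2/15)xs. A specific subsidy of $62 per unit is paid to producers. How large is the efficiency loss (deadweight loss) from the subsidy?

Deadweight loss = $7440

Pre-subsidy: 165.375 - 0.125x = 65.4 + (2/15)x gives x* = 387 and P* = 117.
With the subsidy, sellers receive Ps = Pb + 62 for each unit, where Pb is the price buyers pay.
On the curves, Pb = 165.375 - 0.125x and Ps = 65.4 + (2/15)x; the wedge Ps − Pb = 62 gives 65.4 + (2/15)x − (165.375 - 0.125x) = 62, so x' = 627.
Then Pb = 165.375 − 0.125·627 = 87 and Ps = 65.4 + (2/15)·627 = 149.
The subsidy expands output by 627 − 387 = 240 past the efficient level; on those units the gap between marginal cost and willingness to pay runs from 0 up to 62.
DWL = ½ × 62 × 240 = 7440.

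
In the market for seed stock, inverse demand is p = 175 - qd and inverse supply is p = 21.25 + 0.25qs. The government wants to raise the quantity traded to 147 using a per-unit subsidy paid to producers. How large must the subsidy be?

Required subsidy s = 30 per unit

At q = 147, from the demand curve buyers pay pb = 175 − 1·147 = 28; from the supply curve sellers need ps = 21.25 + 0.25·147 = 58.
The subsidy must fill the gap: s = ps − pb = 58 − 28 = 30.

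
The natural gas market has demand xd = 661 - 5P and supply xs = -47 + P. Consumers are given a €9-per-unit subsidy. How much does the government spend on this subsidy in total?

Pre-subsidy: 661 - 5P = -47 + P gives P* = 118, x* = 71.
With the rebate, buyers effectively pay Pb = Ps − 9, where Ps is the price sellers receive.
Demand in terms of Ps becomes xd = 661 − 5(Ps − 9) = 706 - 5Ps. Setting this equal to supply: 706 - 5Ps = -47 + Ps, so Ps = 125.5.
Buyers pay Pb = 125.5 − 9 = 116.5; x' = -47 + 1·125.5 = 78.5.
Government outlay = subsidy × quantity = 9 × 78.5 = 706.5.

Government cost = €706.5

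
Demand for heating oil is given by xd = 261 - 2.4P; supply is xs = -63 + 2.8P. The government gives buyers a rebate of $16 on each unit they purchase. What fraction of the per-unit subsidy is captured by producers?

Producer share = 6/13

Pre-subsidy: 261 - 2.4P = -63 + 2.8P gives P* = 810/13, x* = 1449/13.
With the rebate, buyers effectively pay Pb = Ps − 16, where Ps is the price sellers receive.
Demand in terms of Ps becomes xd = 261 − 2.4(Ps − 16) = 299.4 - 2.4Ps. Setting this equal to supply: 299.4 - 2.4Ps = -63 + 2.8Ps, so Ps = 906/13.
Buyers pay Pb = 906/13 − 16 = 698/13; x' = -63 + 2.8·(906/13) = 8589/65.
Buyers' price falls by P* − Pb = 810/13 − 698/13 = 112/13; sellers' price rises by Ps − P* = 906/13 − 810/13 = 96/13.
So producers capture (96/13)/16 = 6/13 of each unit of subsidy.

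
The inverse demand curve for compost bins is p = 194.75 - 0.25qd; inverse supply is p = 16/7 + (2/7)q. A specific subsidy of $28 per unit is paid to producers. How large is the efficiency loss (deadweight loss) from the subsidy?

Deadweight loss = 10976/15

Pre-subsidy: 194.75 - 0.25q = 16/7 + (2/7)q gives q* = 5389/15 and p* = 1574/15.
With the subsidy, sellers receive ps = pb + 28 for each unit, where pb is the price buyers pay.
On the curves, pb = 194.75 - 0.25q and ps = 16/7 + (2/7)q; the wedge ps − pb = 28 gives 16/7 + (2/7)q − (194.75 - 0.25q) = 28, so q' = 6173/15.
Then pb = 194.75 − 0.25·(6173/15) = 1378/15 and ps = 16/7 + (2/7)·(6173/15) = 1798/15.
The subsidy expands output by 6173/15 − 5389/15 = 784/15 past the efficient level; on those units the gap between marginal cost and willingness to pay runs from 0 up to 28.
DWL = ½ × 28 × 784/15 = 10976/15.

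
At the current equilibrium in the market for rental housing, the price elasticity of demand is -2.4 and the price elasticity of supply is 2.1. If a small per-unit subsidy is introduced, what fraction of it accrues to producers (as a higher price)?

Producer share = 8/15

For a small subsidy around the equilibrium, the benefit split depends on the relative slopes, which at a point are proportional to the elasticities.
Buyer share = εs/(εs + |εd|) = 2.1/(2.1 + 2.4) = 7/15; seller share = |εd|/(εs + |εd|) = 8/15.
So producers capture 8/15 of the subsidy.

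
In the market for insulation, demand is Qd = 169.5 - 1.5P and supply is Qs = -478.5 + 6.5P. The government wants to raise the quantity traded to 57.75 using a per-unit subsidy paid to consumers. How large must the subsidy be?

At Q = 57.75, invert demand for the buyer price: Pb = (169.5 − 57.75)/1.5 = 74.5; invert supply for the seller price: Ps = (57.75 − (-478.5))/6.5 = 82.5.
The subsidy must fill the gap: s = Ps − Pb = 82.5 − 74.5 = 8.

Required subsidy s = 8 per unit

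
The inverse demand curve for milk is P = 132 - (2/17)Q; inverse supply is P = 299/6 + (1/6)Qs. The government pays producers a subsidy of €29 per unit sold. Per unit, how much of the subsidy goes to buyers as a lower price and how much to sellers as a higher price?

Pre-subsidy: 132 - (2/17)Q = 299/6 + (1/6)Q gives Q* = 289 and P* = 98.
With the subsidy, sellers receive Ps = Pb + 29 for each unit, where Pb is the price buyers pay.
On the curves, Pb = 132 - (2/17)Q and Ps = 299/6 + (1/6)Q; the wedge Ps − Pb = 29 gives 299/6 + (1/6)Q − (132 - (2/17)Q) = 29, so Q' = 391.
Then Pb = 132 − (2/17)·391 = 86 and Ps = 299/6 + (1/6)·391 = 115.
Buyers' price falls by P* − Pb = 98 − 86 = 12; sellers' price rises by Ps − P* = 115 − 98 = 17.

Buyers gain €12 per unit; sellers gain €17 per unit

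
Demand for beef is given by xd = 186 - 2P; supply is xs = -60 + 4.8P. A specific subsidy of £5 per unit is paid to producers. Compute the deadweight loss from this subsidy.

Deadweight loss = 300/17

Pre-subsidy: 186 - 2P = -60 + 4.8P gives P* = 615/17, x* = 1932/17.
With the subsidy, sellers receive Ps = Pb + 5 for each unit, where Pb is the price buyers pay.
Supply in terms of Pb becomes xs = -60 + 4.8(Pb + 5) = -36 + 4.8Pb. Setting this equal to demand: 186 - 2Pb = -36 + 4.8Pb, so Pb = 555/17.
Sellers receive Ps = 555/17 + 5 = 640/17; x' = 186 − 2·(555/17) = 2052/17.
The subsidy expands output by 2052/17 − 1932/17 = 120/17 past the efficient level; on those units the gap between marginal cost and willingness to pay runs from 0 up to 5.
DWL = ½ × 5 × 120/17 = 300/17.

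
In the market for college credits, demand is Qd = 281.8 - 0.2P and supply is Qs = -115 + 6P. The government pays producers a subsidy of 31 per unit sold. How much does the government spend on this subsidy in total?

Pre-subsidy: 281.8 - 0.2P = -115 + 6P gives P* = 64, Q* = 269.
With the subsidy, sellers receive Ps = Pb + 31 for each unit, where Pb is the price buyers pay.
Supply in terms of Pb becomes Qs = -115 + 6(Pb + 31) = 71 + 6Pb. Setting this equal to demand: 281.8 - 0.2Pb = 71 + 6Pb, so Pb = 34.
Sellers receive Ps = 34 + 31 = 65; Q' = 281.8 − 0.2·34 = 275.
Government outlay = subsidy × quantity = 31 × 275 = 8525.

Government cost = 8525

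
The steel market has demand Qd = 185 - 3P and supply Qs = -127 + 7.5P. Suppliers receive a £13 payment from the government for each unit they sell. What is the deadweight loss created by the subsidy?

Pre-subsidy: 185 - 3P = -127 + 7.5P gives P* = 208/7, Q* = 671/7.
With the subsidy, sellers receive Ps = Pb + 13 for each unit, where Pb is the price buyers pay.
Supply in terms of Pb becomes Qs = -127 + 7.5(Pb + 13) = -29.5 + 7.5Pb. Setting this equal to demand: 185 - 3Pb = -29.5 + 7.5Pb, so Pb = 143/7.
Sellers receive Ps = 143/7 + 13 = 234/7; Q' = 185 − 3·(143/7) = 866/7.
The subsidy expands output by 866/7 − 671/7 = 195/7 past the efficient level; on those units the gap between marginal cost and willingness to pay runs from 0 up to 13.
DWL = ½ × 13 × 195/7 = 2535/14.

Deadweight loss = 2535/14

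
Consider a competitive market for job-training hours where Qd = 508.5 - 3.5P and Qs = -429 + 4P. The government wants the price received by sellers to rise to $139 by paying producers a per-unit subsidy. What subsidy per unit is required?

Required subsidy s = $30 per unit

At a seller price of 139, quantity supplied is -429 + 4·139 = 127.
Buyers absorb 127 only when they pay Pb with 508.5 − 3.5·Pb = 127, i.e. Pb = 109.
s = Ps − Pb = 139 − 109 = 30.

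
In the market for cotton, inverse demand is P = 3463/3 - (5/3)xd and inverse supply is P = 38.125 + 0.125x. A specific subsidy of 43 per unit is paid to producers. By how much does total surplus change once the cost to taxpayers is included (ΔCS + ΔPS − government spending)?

Net change in total surplus = -516

Pre-subsidy: 3463/3 - (5/3)x = 38.125 + 0.125x gives x* = 623 and P* = 116.
With the subsidy, sellers receive Ps = Pb + 43 for each unit, where Pb is the price buyers pay.
On the curves, Pb = 3463/3 - (5/3)x and Ps = 38.125 + 0.125x; the wedge Ps − Pb = 43 gives 38.125 + 0.125x − (3463/3 - (5/3)x) = 43, so x' = 647.
Then Pb = 3463/3 − (5/3)·647 = 76 and Ps = 38.125 + 0.125·647 = 119.
ΔCS = ½(623 + 647)(116 − 76) = 25400; ΔPS = ½(623 + 647)(119 − 116) = 1905.
Government spending = 43 × 647 = 27821.
Net change = 25400 + 1905 − 27821 = -516. The loss equals the DWL triangle ½·43·24.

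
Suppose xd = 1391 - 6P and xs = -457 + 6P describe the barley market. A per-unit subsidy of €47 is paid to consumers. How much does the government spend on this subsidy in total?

Government cost = €28576

Pre-subsidy: 1391 - 6P = -457 + 6P gives P* = 154, x* = 467.
With the rebate, buyers effectively pay Pb = Ps − 47, where Ps is the price sellers receive.
Demand in terms of Ps becomes xd = 1391 − 6(Ps − 47) = 1673 - 6Ps. Setting this equal to supply: 1673 - 6Ps = -457 + 6Ps, so Ps = 177.5.
Buyers pay Pb = 177.5 − 47 = 130.5; x' = -457 + 6·177.5 = 608.
Government outlay = subsidy × quantity = 47 × 608 = 28576.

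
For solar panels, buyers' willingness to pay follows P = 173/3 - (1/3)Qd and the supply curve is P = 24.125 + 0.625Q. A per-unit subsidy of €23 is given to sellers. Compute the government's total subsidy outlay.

Government cost = €1357

Pre-subsidy: 173/3 - (1/3)Q = 24.125 + 0.625Q gives Q* = 35 and P* = 46.
With the subsidy, sellers receive Ps = Pb + 23 for each unit, where Pb is the price buyers pay.
On the curves, Pb = 173/3 - (1/3)Q and Ps = 24.125 + 0.625Q; the wedge Ps − Pb = 23 gives 24.125 + 0.625Q − (173/3 - (1/3)Q) = 23, so Q' = 59.
Then Pb = 173/3 − (1/3)·59 = 38 and Ps = 24.125 + 0.625·59 = 61.
Government outlay = subsidy × quantity = 23 × 59 = 1357.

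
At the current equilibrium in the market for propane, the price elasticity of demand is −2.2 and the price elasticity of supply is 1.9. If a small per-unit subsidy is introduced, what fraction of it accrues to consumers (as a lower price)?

Consumer share = 19/41

For a small subsidy around the equilibrium, the benefit split depends on the relative slopes, which at a point are proportional to the elasticities.
Buyer share = εs/(εs + |εd|) = 1.9/(1.9 + 2.2) = 19/41; seller share = |εd|/(εs + |εd|) = 22/41.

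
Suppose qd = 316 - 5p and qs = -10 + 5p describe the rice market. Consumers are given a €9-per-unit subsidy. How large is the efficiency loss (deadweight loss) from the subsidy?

Deadweight loss = €101.25

Pre-subsidy: 316 - 5p = -10 + 5p gives p* = 32.6, q* = 153.
With the rebate, buyers effectively pay pb = ps − 9, where ps is the price sellers receive.
Demand in terms of ps becomes qd = 316 − 5(ps − 9) = 361 - 5ps. Setting this equal to supply: 361 - 5ps = -10 + 5ps, so ps = 37.1.
Buyers pay pb = 37.1 − 9 = 28.1; q' = -10 + 5·37.1 = 175.5.
The subsidy expands output by 175.5 − 153 = 22.5 past the efficient level; on those units the gap between marginal cost and willingness to pay runs from 0 up to 9.
DWL = ½ × 9 × 22.5 = 101.25.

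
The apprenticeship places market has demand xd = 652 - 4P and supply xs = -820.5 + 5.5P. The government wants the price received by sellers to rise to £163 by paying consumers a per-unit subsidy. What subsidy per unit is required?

At a seller price of 163, quantity supplied is -820.5 + 5.5·163 = 76.
Buyers absorb 76 only when they pay Pb with 652 − 4·Pb = 76, i.e. Pb = 144.
s = Ps − Pb = 163 − 144 = 19.

Required subsidy s = £19 per unit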